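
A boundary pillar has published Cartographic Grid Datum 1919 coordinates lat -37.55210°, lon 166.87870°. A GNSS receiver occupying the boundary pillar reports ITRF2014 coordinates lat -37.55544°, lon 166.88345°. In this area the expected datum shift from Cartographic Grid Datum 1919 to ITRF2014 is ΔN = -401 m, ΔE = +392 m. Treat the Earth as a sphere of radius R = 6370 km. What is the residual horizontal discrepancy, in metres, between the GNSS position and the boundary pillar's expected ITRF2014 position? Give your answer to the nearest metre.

40 m

Observed coordinate differences: Δφ = -0.00334°, Δλ = +0.00475°.
Converting to metres (1° lat = 111177 m, cos φ = 0.792799): observed ΔN = -371.3 m, observed ΔE = 418.7 m.
Subtracting the expected shift leaves a residual of -371.3 − (-401) = 29.7 m north and 418.7 − (392) = 26.7 m east.
Residual distance = √(29.7² + 26.7²) = 39.9 m.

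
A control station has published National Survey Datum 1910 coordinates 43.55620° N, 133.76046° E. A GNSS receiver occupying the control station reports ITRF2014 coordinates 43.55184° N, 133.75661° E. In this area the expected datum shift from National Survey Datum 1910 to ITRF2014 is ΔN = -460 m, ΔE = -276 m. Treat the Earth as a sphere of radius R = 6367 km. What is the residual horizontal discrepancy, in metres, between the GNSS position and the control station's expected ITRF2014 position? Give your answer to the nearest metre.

Observed coordinate differences: Δφ = -0.00436°, Δλ = -0.00385°.
Converting to metres (1° lat = 111125 m, cos φ = 0.724699): observed ΔN = -484.5 m, observed ΔE = -310.0 m.
Subtracting the expected shift leaves a residual of -484.5 − (-460) = -24.5 m north and -310.0 − (-276) = -34.0 m east.
Residual distance = √((-24.5)² + (-34.0)²) = 42.0 m.

42 m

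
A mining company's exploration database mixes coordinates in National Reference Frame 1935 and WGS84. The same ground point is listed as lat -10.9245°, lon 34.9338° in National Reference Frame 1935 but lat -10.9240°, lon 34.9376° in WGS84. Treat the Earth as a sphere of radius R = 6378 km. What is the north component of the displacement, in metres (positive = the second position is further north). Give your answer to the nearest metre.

Δφ = -10.9240° − -10.9245° = +0.0005°; Δλ = 34.9376° − 34.9338° = +0.0038°.
1° along a meridian = πR/180 = 111317 m.
ΔN = Δφ × 111317 = 55.7 m; ΔE = Δλ × 111317 × cos(-10.9245°) = +0.0038 × 111317 × 0.981878 = 415.3 m.

ΔN = 56 m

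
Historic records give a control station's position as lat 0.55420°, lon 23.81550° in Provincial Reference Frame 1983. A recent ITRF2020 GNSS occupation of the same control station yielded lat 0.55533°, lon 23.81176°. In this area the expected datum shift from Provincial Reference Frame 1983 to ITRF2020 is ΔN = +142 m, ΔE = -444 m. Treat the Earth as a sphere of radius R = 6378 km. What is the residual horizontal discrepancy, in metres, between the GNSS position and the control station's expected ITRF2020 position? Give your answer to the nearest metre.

Observed coordinate differences: Δφ = +0.00113°, Δλ = -0.00374°.
Converting to metres (1° lat = 111317 m, cos φ = 0.999953): observed ΔN = 125.8 m, observed ΔE = -416.3 m.
Subtracting the expected shift leaves a residual of 125.8 − (142) = -16.2 m north and -416.3 − (-444) = 27.7 m east.
Residual distance = √((-16.2)² + 27.7²) = 32.1 m.

32 m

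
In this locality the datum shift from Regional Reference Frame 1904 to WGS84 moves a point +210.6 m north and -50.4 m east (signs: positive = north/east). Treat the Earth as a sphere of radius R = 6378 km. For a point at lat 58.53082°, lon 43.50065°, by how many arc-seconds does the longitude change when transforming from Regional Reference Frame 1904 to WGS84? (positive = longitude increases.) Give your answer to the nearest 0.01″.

At latitude 58.53082°, cos φ = 0.522040.
One radian of longitude at latitude φ spans R cos φ, so Δλ = ΔE / (R cos φ) = -50.4 / (6378000 × 0.522040) = -1.5137e-05 rad = -3.122″.

Δλ = -3.12″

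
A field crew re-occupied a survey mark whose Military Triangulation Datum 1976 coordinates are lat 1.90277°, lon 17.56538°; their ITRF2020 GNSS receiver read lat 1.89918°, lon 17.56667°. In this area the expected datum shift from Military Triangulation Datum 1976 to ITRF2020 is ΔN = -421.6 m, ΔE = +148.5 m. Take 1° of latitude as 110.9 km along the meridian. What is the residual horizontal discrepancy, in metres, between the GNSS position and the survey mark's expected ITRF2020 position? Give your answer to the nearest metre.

Observed coordinate differences: Δφ = -0.00359°, Δλ = +0.00129°.
Converting to metres (1° lat = 110900 m, cos φ = 0.999449): observed ΔN = -398.1 m, observed ΔE = 143.0 m.
Subtracting the expected shift leaves a residual of -398.1 − (-421.6) = 23.5 m north and 143.0 − (148.5) = -5.5 m east.
Residual distance = √(23.5² + (-5.5)²) = 24.1 m.

24 m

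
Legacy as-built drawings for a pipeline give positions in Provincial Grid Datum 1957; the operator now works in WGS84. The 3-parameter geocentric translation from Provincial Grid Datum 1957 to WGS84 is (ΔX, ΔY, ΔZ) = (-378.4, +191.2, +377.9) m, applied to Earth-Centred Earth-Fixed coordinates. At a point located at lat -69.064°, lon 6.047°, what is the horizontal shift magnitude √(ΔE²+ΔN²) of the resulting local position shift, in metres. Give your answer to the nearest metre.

303 m

The local east axis at (φ, λ) is (−sin λ, cos λ, 0), so ΔE = −sin(6.047°)·(-378.4) + cos(6.047°)·191.2 = 230.00 m.
The local north axis is (−sin φ cos λ, −sin φ sin λ, cos φ), giving ΔN = -351.452 + 18.812 + 135.033 = -197.61 m.
Horizontal magnitude = √(ΔE² + ΔN²) = √(230.00² + (-197.61)²) = 303.23 m.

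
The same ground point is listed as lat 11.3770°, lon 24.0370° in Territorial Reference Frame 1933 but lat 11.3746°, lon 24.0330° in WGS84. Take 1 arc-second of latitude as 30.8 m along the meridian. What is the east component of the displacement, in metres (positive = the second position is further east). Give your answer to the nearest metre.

Δφ = 11.3746° − 11.3770° = -0.0024°; Δλ = 24.0330° − 24.0370° = -0.0040°.
1° of latitude = 3600 × 30.80 = 110880 m.
ΔN = Δφ × 110880 = -266.1 m; ΔE = Δλ × 110880 × cos(11.3770°) = -0.0040 × 110880 × 0.980350 = -434.8 m.

ΔE = -435 m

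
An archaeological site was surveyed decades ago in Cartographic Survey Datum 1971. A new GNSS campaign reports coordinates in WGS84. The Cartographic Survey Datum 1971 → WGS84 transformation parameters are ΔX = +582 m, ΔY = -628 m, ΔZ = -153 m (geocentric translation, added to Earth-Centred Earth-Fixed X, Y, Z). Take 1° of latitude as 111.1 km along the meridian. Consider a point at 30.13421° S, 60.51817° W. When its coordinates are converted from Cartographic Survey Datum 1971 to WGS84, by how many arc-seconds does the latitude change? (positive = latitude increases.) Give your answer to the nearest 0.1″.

Δφ = 9.3″

sin φ = -0.502027, cos φ = 0.864852, sin λ = -0.870512, cos λ = 0.492148.
North component: ΔN = −sin φ cos λ·ΔX − sin φ sin λ·ΔY + cos φ·ΔZ = −(-0.502027)(0.492148)(582) − (-0.502027)(-0.870512)(-628) + (0.864852)(-153) = 285.92 m.
1° of latitude spans 111100 m, so Δφ = 285.92 / 111100 × 3600 = 9.265″.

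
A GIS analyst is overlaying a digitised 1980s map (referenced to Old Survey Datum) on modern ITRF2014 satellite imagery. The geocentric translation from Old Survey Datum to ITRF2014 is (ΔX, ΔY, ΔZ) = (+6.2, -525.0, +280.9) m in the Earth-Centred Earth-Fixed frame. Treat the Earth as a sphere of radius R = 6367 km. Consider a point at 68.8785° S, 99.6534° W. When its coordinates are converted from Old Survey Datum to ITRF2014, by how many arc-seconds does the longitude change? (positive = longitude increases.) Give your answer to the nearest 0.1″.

Δλ = 8.5″

sin φ = -0.932818, cos φ = 0.360347, sin λ = -0.985840, cos λ = -0.167688.
East component: ΔE = −sin λ·ΔX + cos λ·ΔY = −(-0.985840)(6.2) + (-0.167688)(-525.0) = 94.15 m.
1° of latitude spans πR/180 = 111125 m; at latitude φ, 1° of longitude spans that × cos φ = 40043.6 m, so Δλ = 94.15 / 40043.6 × 3600 = 8.464″.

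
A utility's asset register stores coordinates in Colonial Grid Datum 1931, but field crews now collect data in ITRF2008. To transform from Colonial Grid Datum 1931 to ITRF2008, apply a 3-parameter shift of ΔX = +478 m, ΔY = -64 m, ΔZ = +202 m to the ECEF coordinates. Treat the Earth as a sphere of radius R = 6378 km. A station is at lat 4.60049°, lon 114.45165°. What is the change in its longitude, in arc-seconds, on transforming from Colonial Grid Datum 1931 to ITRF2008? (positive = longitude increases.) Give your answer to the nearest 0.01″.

sin φ = 0.080207, cos φ = 0.996778, sin λ = 0.910311, cos λ = -0.413925.
East component: ΔE = −sin λ·ΔX + cos λ·ΔY = −(0.910311)(478) + (-0.413925)(-64) = -408.64 m.
1° of latitude spans πR/180 = 111317 m; at latitude φ, 1° of longitude spans that × cos φ = 110958.5 m, so Δλ = -408.64 / 110958.5 × 3600 = -13.258″.

Δλ = -13.26″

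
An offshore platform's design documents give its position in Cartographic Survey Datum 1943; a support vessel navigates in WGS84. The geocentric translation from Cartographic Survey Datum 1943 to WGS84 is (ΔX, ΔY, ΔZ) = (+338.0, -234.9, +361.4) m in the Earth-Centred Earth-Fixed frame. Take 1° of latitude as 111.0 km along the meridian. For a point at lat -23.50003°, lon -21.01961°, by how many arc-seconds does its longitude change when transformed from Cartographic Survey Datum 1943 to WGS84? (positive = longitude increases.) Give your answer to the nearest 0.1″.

Δλ = -3.5″

sin φ = -0.398750, cos φ = 0.917060, sin λ = -0.358687, cos λ = 0.933458.
East component: ΔE = −sin λ·ΔX + cos λ·ΔY = −(-0.358687)(338.0) + (0.933458)(-234.9) = -98.03 m.
1° of latitude spans 111000 m; at latitude φ, 1° of longitude spans that × cos φ = 101793.6 m, so Δλ = -98.03 / 101793.6 × 3600 = -3.467″.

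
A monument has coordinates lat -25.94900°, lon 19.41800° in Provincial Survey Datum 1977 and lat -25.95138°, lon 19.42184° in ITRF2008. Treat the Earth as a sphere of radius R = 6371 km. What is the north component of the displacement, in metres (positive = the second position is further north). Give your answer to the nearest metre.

ΔN = -265 m

Δφ = -25.95138° − -25.94900° = -0.00238°; Δλ = 19.42184° − 19.41800° = +0.00384°.
1° along a meridian = πR/180 = 111195 m.
ΔN = Δφ × 111195 = -264.6 m; ΔE = Δλ × 111195 × cos(-25.94900°) = +0.00384 × 111195 × 0.899184 = 383.9 m.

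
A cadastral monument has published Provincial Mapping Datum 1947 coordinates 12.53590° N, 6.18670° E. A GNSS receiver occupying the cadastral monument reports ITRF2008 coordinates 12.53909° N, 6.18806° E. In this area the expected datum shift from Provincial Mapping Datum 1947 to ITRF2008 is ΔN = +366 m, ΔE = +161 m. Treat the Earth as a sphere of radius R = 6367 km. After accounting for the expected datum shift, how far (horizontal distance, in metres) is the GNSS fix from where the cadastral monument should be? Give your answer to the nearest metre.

Observed coordinate differences: Δφ = +0.00319°, Δλ = +0.00136°.
Converting to metres (1° lat = 111125 m, cos φ = 0.976160): observed ΔN = 354.5 m, observed ΔE = 147.5 m.
Subtracting the expected shift leaves a residual of 354.5 − (366) = -11.5 m north and 147.5 − (161) = -13.5 m east.
Residual distance = √((-11.5)² + (-13.5)²) = 17.7 m.

18 m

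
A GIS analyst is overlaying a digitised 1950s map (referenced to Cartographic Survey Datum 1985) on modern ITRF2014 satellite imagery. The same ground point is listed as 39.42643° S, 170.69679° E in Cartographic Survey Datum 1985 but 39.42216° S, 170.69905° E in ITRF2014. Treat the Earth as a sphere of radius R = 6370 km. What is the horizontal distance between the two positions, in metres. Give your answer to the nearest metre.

513 m

Δφ = -39.42216° − -39.42643° = +0.00427°; Δλ = 170.69905° − 170.69679° = +0.00226°.
1° along a meridian = πR/180 = 111177 m.
ΔN = Δφ × 111177 = 474.7 m; ΔE = Δλ × 111177 × cos(-39.42643°) = +0.00226 × 111177 × 0.772441 = 194.1 m.
Distance = √(ΔE² + ΔN²) = √(194.1² + 474.7²) = 512.9 m.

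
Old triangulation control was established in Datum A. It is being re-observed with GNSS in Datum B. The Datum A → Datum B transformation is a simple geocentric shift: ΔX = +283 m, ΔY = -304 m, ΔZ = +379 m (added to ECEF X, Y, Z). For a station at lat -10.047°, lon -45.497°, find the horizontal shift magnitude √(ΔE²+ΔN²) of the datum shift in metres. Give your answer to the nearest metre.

446 m

The local east axis at (φ, λ) is (−sin λ, cos λ, 0), so ΔE = −sin(-45.497°)·283 + cos(-45.497°)·(-304) = -11.25 m.
The local north axis is (−sin φ cos λ, −sin φ sin λ, cos φ), giving ΔN = 34.606 + 37.825 + 373.188 = 445.62 m.
Horizontal magnitude = √(ΔE² + ΔN²) = √((-11.25)² + 445.62²) = 445.76 m.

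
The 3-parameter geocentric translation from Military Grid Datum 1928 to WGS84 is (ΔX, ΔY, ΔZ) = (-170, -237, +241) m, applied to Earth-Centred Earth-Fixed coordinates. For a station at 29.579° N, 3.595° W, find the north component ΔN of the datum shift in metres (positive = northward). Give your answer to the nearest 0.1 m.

ΔN = 286.0 m

The local north axis is (−sin φ cos λ, −sin φ sin λ, cos φ), giving ΔN = 83.751 − 7.336 + 209.592 = 286.01 m.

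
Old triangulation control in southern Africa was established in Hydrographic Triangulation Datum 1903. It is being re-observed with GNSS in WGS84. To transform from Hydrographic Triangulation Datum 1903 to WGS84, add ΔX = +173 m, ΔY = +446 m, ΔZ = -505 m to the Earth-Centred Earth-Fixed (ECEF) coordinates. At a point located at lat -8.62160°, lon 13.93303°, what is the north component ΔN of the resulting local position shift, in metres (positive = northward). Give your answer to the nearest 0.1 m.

At φ = -8.62160°, λ = 13.93303°: sin φ = -0.149908, cos φ = 0.988700, sin λ = 0.240788, cos λ = 0.970578.
ΔN = −sin φ cos λ·ΔX − sin φ sin λ·ΔY + cos φ·ΔZ = −(-0.149908)(0.970578)(173) − (-0.149908)(0.240788)(446) + (0.988700)(-505) = -458.02 m.

ΔN = -458.0 m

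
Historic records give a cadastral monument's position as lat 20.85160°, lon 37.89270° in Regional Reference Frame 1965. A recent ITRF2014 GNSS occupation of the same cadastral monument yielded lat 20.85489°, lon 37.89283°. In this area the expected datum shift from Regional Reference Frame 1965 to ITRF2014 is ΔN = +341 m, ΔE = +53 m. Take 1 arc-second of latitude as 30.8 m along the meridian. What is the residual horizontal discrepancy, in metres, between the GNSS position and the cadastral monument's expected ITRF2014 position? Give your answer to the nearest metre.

46 m

Observed coordinate differences: Δφ = +0.00329°, Δλ = +0.00013°.
Converting to metres (1° lat = 110880 m, cos φ = 0.934505): observed ΔN = 364.8 m, observed ΔE = 13.5 m.
Subtracting the expected shift leaves a residual of 364.8 − (341) = 23.8 m north and 13.5 − (53) = -39.5 m east.
Residual distance = √(23.8² + (-39.5)²) = 46.1 m.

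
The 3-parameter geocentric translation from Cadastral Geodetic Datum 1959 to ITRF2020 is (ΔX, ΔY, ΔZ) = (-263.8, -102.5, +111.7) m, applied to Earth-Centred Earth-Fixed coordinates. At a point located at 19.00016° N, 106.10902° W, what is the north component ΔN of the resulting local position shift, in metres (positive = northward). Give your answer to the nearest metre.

ΔN = 50 m

The local north axis is (−sin φ cos λ, −sin φ sin λ, cos φ), giving ΔN = -23.830 − 32.061 + 105.614 = 49.72 m.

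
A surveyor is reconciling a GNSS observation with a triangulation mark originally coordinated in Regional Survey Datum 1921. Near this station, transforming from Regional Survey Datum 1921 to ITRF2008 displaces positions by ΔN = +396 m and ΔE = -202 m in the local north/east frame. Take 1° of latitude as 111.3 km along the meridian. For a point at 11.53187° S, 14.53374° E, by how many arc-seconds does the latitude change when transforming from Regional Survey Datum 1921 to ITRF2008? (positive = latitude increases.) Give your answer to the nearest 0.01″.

1° of latitude = 111.3 km, so Δφ = 396.0 / 111300 = 0.0035580° = 12.809″.

Δφ = 12.81″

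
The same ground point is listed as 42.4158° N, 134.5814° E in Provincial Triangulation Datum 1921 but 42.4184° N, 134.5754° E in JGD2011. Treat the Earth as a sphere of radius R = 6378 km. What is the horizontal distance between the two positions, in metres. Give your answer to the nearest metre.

Δφ = 42.4184° − 42.4158° = +0.0026°; Δλ = 134.5754° − 134.5814° = -0.0060°.
1° along a meridian = πR/180 = 111317 m.
ΔN = Δφ × 111317 = 289.4 m; ΔE = Δλ × 111317 × cos(42.4158°) = -0.0060 × 111317 × 0.738269 = -493.1 m.
Distance = √(ΔE² + ΔN²) = √((-493.1)² + 289.4²) = 571.8 m.

572 m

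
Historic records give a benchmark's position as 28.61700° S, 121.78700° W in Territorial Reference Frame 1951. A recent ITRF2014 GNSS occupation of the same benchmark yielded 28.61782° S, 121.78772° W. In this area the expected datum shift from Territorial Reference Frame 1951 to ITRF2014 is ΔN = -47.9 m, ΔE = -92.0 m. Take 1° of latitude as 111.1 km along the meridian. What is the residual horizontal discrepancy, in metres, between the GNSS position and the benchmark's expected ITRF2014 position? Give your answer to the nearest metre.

Observed coordinate differences: Δφ = -0.00082°, Δλ = -0.00072°.
Converting to metres (1° lat = 111100 m, cos φ = 0.877841): observed ΔN = -91.1 m, observed ΔE = -70.2 m.
Subtracting the expected shift leaves a residual of -91.1 − (-47.9) = -43.2 m north and -70.2 − (-92.0) = 21.8 m east.
Residual distance = √((-43.2)² + 21.8²) = 48.4 m.

48 m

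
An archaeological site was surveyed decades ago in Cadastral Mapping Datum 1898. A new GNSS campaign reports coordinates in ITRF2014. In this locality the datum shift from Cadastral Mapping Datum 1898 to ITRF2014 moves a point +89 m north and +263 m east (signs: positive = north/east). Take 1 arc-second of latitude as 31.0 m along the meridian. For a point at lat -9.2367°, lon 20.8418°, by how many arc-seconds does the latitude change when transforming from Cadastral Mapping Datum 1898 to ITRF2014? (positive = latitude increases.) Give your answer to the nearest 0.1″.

Δφ = 2.9″

1″ of latitude = 31.00 m, so Δφ = 89.0 / 31.00 = 2.871″.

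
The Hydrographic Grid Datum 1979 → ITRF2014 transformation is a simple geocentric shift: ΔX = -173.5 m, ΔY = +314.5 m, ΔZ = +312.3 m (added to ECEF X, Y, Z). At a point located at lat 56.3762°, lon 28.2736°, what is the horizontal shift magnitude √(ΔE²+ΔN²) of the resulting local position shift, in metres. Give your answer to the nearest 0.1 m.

The local east axis at (φ, λ) is (−sin λ, cos λ, 0), so ΔE = −sin(28.2736°)·(-173.5) + cos(28.2736°)·314.5 = 359.16 m.
The local north axis is (−sin φ cos λ, −sin φ sin λ, cos φ), giving ΔN = 127.236 − 124.049 + 172.932 = 176.12 m.
Horizontal magnitude = √(ΔE² + ΔN²) = √(359.16² + 176.12²) = 400.02 m.

400.0 m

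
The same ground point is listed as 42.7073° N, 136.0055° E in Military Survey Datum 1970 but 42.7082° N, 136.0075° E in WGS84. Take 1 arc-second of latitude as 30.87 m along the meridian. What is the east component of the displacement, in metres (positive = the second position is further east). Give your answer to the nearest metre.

Δφ = 42.7082° − 42.7073° = +0.0009°; Δλ = 136.0075° − 136.0055° = +0.0020°.
1° of latitude = 3600 × 30.87 = 111132 m.
ΔN = Δφ × 111132 = 100.0 m; ΔE = Δλ × 111132 × cos(42.7073°) = +0.0020 × 111132 × 0.734828 = 163.3 m.

ΔE = 163 m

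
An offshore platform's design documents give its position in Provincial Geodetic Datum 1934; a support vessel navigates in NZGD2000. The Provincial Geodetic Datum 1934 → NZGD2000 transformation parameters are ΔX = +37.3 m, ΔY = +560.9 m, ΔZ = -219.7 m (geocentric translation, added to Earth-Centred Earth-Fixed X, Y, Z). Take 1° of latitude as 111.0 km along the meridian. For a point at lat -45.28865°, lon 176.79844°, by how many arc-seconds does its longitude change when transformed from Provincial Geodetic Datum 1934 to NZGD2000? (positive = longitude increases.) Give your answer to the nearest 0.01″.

Δλ = -25.91″

sin φ = -0.710660, cos φ = 0.703535, sin λ = 0.055849, cos λ = -0.998439.
East component: ΔE = −sin λ·ΔX + cos λ·ΔY = −(0.055849)(37.3) + (-0.998439)(560.9) = -562.11 m.
1° of latitude spans 111000 m; at latitude φ, 1° of longitude spans that × cos φ = 78092.4 m, so Δλ = -562.11 / 78092.4 × 3600 = -25.913″.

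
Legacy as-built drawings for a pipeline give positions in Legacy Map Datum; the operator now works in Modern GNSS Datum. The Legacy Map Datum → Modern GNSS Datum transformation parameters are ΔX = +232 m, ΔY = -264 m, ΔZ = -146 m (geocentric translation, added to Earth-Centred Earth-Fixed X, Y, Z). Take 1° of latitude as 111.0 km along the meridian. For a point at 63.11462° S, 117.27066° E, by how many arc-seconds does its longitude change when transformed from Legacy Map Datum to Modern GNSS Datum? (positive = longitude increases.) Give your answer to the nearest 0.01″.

sin φ = -0.891913, cos φ = 0.452207, sin λ = 0.888852, cos λ = -0.458194.
East component: ΔE = −sin λ·ΔX + cos λ·ΔY = −(0.888852)(232) + (-0.458194)(-264) = -85.25 m.
1° of latitude spans 111000 m; at latitude φ, 1° of longitude spans that × cos φ = 50195.0 m, so Δλ = -85.25 / 50195.0 × 3600 = -6.114″.

Δλ = -6.11″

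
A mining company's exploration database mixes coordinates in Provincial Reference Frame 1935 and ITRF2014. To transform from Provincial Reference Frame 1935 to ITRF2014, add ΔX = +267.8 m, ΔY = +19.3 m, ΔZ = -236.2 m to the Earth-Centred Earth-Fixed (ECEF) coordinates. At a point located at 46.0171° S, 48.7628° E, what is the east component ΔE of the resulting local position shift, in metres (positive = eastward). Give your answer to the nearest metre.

ΔE = -189 m

The local east axis at (φ, λ) is (−sin λ, cos λ, 0), so ΔE = −sin(48.7628°)·267.8 + cos(48.7628°)·19.3 = -188.66 m.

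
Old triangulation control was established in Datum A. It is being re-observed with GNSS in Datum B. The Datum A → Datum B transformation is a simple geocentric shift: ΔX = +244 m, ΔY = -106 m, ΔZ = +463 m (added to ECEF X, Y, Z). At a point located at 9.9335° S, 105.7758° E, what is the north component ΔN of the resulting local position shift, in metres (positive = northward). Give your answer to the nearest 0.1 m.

ΔN = 427.0 m

At φ = -9.9335°, λ = 105.7758°: sin φ = -0.172505, cos φ = 0.985009, sin λ = 0.962333, cos λ = -0.271874.
ΔN = −sin φ cos λ·ΔX − sin φ sin λ·ΔY + cos φ·ΔZ = −(-0.172505)(-0.271874)(244) − (-0.172505)(0.962333)(-106) + (0.985009)(463) = 427.02 m.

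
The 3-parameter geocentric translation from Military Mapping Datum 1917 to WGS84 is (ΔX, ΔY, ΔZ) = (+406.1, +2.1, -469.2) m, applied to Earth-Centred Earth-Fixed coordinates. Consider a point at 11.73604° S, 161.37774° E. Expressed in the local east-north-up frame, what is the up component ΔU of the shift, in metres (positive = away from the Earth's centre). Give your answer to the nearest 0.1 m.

The local up (radial) axis is (cos φ cos λ, cos φ sin λ, sin φ), giving ΔU = -376.793 + 0.657 + 95.437 = -280.70 m.

ΔU = -280.7 m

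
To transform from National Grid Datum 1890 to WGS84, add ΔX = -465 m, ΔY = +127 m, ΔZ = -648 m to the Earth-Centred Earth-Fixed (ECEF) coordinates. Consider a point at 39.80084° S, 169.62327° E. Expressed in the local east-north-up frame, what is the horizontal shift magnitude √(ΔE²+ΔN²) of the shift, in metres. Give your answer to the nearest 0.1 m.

At φ = -39.80084°, λ = 169.62327°: sin φ = -0.640121, cos φ = 0.768274, sin λ = 0.180120, cos λ = -0.983645.
ΔE = −sin λ·ΔX + cos λ·ΔY = −(0.180120)·(-465) + (-0.983645)·(127) = -41.17 m.
ΔN = −sin φ cos λ·ΔX − sin φ sin λ·ΔY + cos φ·ΔZ = −(-0.640121)(-0.983645)(-465) − (-0.640121)(0.180120)(127) + (0.768274)(-648) = -190.41 m.
Horizontal magnitude = √(ΔE² + ΔN²) = √((-41.17)² + (-190.41)²) = 194.81 m.

194.8 m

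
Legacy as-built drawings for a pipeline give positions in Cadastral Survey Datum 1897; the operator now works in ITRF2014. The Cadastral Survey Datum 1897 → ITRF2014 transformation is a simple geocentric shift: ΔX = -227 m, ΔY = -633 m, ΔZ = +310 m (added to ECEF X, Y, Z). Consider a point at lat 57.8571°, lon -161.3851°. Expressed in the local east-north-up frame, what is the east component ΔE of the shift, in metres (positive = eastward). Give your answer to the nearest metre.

The local east axis at (φ, λ) is (−sin λ, cos λ, 0), so ΔE = −sin(-161.3851°)·(-227) + cos(-161.3851°)·(-633) = 527.43 m.

ΔE = 527 m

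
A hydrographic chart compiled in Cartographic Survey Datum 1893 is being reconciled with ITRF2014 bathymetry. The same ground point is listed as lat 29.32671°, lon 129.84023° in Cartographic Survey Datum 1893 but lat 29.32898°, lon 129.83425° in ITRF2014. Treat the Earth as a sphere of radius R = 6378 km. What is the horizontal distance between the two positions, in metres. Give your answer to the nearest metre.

633 m

Δφ = 29.32898° − 29.32671° = +0.00227°; Δλ = 129.83425° − 129.84023° = -0.00598°.
1° along a meridian = πR/180 = 111317 m.
ΔN = Δφ × 111317 = 252.7 m; ΔE = Δλ × 111317 × cos(29.32671°) = -0.00598 × 111317 × 0.871841 = -580.4 m.
Distance = √(ΔE² + ΔN²) = √((-580.4)² + 252.7²) = 633.0 m.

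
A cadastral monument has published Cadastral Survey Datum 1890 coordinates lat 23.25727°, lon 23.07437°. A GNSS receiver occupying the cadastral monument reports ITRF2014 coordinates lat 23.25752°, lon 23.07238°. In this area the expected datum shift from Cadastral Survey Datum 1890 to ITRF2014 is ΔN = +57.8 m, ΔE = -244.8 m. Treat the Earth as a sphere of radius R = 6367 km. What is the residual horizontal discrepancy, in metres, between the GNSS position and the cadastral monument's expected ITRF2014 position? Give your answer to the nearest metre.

Observed coordinate differences: Δφ = +0.00025°, Δλ = -0.00199°.
Converting to metres (1° lat = 111125 m, cos φ = 0.918741): observed ΔN = 27.8 m, observed ΔE = -203.2 m.
Subtracting the expected shift leaves a residual of 27.8 − (57.8) = -30.0 m north and -203.2 − (-244.8) = 41.6 m east.
Residual distance = √((-30.0)² + 41.6²) = 51.3 m.

51 m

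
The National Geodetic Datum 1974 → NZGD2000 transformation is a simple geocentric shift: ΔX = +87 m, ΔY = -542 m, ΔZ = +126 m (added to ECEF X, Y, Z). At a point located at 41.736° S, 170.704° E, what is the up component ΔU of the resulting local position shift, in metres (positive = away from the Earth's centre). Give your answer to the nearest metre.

The local up (radial) axis is (cos φ cos λ, cos φ sin λ, sin φ), giving ΔU = -64.069 − 65.333 − 83.878 = -213.28 m.

ΔU = -213 m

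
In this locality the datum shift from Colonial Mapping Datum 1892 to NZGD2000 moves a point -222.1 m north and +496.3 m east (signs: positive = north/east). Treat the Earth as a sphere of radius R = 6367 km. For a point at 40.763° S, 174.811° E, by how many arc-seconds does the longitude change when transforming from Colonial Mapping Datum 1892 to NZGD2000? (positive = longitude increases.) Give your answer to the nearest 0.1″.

At latitude -40.763°, cos φ = 0.757417.
One radian of longitude at latitude φ spans R cos φ, so Δλ = ΔE / (R cos φ) = 496.3 / (6367000 × 0.757417) = 1.0291e-04 rad = 21.228″.

Δλ = 21.2″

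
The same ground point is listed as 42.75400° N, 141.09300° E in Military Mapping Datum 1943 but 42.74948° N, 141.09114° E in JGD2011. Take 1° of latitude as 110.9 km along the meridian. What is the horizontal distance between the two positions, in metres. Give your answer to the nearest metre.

524 m

Δφ = 42.74948° − 42.75400° = -0.00452°; Δλ = 141.09114° − 141.09300° = -0.00186°.
ΔN = Δφ × 110900 = -501.3 m; ΔE = Δλ × 110900 × cos(42.75400°) = -0.00186 × 110900 × 0.734275 = -151.5 m.
Distance = √(ΔE² + ΔN²) = √((-151.5)² + (-501.3)²) = 523.7 m.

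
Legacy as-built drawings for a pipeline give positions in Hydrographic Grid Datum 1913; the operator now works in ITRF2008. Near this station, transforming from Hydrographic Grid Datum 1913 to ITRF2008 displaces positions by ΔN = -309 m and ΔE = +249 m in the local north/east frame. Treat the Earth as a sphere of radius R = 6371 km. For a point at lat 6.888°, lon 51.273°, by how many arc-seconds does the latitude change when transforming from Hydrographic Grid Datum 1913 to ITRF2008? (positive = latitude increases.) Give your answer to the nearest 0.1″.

On a sphere of radius R, 1 rad of latitude = R, so Δφ = ΔN / R = -309.0 / 6371000 = -4.8501e-05 rad = -10.004″.

Δφ = -10.0″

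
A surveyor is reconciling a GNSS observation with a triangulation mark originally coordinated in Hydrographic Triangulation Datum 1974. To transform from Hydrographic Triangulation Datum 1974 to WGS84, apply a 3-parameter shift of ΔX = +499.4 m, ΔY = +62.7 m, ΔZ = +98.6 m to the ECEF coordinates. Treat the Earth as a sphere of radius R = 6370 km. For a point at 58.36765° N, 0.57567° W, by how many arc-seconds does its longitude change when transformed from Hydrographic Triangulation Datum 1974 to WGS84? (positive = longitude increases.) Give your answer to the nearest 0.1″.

Δλ = 4.2″

sin φ = 0.851431, cos φ = 0.524467, sin λ = -0.010047, cos λ = 0.999950.
East component: ΔE = −sin λ·ΔX + cos λ·ΔY = −(-0.010047)(499.4) + (0.999950)(62.7) = 67.71 m.
1° of latitude spans πR/180 = 111177 m; at latitude φ, 1° of longitude spans that × cos φ = 58308.9 m, so Δλ = 67.71 / 58308.9 × 3600 = 4.181″.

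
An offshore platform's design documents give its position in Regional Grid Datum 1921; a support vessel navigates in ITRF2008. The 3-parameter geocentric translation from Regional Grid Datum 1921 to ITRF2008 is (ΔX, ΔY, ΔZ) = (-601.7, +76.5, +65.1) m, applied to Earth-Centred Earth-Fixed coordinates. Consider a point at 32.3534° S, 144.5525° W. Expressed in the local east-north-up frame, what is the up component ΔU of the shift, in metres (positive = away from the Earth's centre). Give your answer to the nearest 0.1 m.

ΔU = 341.8 m

The local up (radial) axis is (cos φ cos λ, cos φ sin λ, sin φ), giving ΔU = 414.080 − 37.479 − 34.838 = 341.76 m.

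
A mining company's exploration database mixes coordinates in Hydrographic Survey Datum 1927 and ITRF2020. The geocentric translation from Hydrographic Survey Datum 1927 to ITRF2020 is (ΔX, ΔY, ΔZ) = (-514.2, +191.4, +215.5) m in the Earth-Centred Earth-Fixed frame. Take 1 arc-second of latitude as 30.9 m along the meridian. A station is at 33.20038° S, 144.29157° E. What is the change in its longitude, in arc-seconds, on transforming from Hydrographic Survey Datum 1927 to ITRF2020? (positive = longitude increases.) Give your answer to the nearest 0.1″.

sin φ = -0.547569, cos φ = 0.836761, sin λ = 0.583661, cos λ = -0.811998.
East component: ΔE = −sin λ·ΔX + cos λ·ΔY = −(0.583661)(-514.2) + (-0.811998)(191.4) = 144.70 m.
1° of latitude spans 3600 × 30.90 = 111240 m; at latitude φ, 1° of longitude spans that × cos φ = 93081.3 m, so Δλ = 144.70 / 93081.3 × 3600 = 5.596″.

Δλ = 5.6″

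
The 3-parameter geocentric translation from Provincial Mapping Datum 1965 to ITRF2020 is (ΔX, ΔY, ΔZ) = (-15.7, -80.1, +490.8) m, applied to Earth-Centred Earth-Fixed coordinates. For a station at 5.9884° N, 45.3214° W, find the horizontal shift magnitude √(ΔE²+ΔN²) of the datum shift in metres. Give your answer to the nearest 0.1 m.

The local east axis at (φ, λ) is (−sin λ, cos λ, 0), so ΔE = −sin(-45.3214°)·(-15.7) + cos(-45.3214°)·(-80.1) = -67.48 m.
The local north axis is (−sin φ cos λ, −sin φ sin λ, cos φ), giving ΔN = 1.152 − 5.942 + 488.122 = 483.33 m.
Horizontal magnitude = √(ΔE² + ΔN²) = √((-67.48)² + 483.33²) = 488.02 m.

488.0 m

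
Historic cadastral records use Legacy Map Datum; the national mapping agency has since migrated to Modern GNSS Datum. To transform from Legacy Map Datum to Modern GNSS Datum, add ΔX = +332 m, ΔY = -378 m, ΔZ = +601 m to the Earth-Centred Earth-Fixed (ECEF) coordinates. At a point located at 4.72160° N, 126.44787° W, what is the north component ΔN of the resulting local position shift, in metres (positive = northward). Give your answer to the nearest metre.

The local north axis is (−sin φ cos λ, −sin φ sin λ, cos φ), giving ΔN = 16.236 − 25.029 + 598.960 = 590.17 m.

ΔN = 590 m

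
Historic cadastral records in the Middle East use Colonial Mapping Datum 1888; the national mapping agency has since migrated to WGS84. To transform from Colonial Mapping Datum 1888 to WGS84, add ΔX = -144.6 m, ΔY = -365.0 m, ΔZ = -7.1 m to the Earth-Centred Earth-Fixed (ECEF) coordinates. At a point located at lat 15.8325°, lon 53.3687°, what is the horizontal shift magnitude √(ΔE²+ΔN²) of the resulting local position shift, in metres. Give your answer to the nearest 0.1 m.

At φ = 15.8325°, λ = 53.3687°: sin φ = 0.272826, cos φ = 0.962063, sin λ = 0.802492, cos λ = 0.596663.
ΔE = −sin λ·ΔX + cos λ·ΔY = −(0.802492)·(-144.6) + (0.596663)·(-365.0) = -101.74 m.
ΔN = −sin φ cos λ·ΔX − sin φ sin λ·ΔY + cos φ·ΔZ = −(0.272826)(0.596663)(-144.6) − (0.272826)(0.802492)(-365.0) + (0.962063)(-7.1) = 96.62 m.
Horizontal magnitude = √(ΔE² + ΔN²) = √((-101.74)² + 96.62²) = 140.31 m.

140.3 m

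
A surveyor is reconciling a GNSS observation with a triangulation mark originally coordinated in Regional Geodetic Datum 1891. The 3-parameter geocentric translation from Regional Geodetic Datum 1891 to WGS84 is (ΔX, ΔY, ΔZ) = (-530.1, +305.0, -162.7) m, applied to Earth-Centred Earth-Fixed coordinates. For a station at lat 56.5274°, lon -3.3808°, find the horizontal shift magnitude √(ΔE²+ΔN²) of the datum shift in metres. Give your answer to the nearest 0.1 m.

457.3 m

The local east axis at (φ, λ) is (−sin λ, cos λ, 0), so ΔE = −sin(-3.3808°)·(-530.1) + cos(-3.3808°)·305.0 = 273.21 m.
The local north axis is (−sin φ cos λ, −sin φ sin λ, cos φ), giving ΔN = 441.413 + 15.003 − 89.735 = 366.68 m.
Horizontal magnitude = √(ΔE² + ΔN²) = √(273.21² + 366.68²) = 457.27 m.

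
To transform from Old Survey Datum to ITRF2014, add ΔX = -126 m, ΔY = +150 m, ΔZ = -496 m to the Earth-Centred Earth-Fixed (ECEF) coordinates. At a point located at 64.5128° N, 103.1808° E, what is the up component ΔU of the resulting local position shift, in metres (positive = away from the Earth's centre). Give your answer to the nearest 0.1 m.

ΔU = -372.5 m

The local up (radial) axis is (cos φ cos λ, cos φ sin λ, sin φ), giving ΔU = 12.363 + 62.846 − 447.730 = -372.52 m.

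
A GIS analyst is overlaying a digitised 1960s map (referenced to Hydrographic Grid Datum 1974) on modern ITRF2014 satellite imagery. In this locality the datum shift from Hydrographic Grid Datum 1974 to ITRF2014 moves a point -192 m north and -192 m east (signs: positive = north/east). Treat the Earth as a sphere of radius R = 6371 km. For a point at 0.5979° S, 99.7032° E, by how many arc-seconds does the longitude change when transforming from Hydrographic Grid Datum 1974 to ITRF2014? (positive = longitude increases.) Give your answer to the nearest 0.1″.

At latitude -0.5979°, cos φ = 0.999946.
One radian of longitude at latitude φ spans R cos φ, so Δλ = ΔE / (R cos φ) = -192.0 / (6371000 × 0.999946) = -3.0138e-05 rad = -6.216″.

Δλ = -6.2″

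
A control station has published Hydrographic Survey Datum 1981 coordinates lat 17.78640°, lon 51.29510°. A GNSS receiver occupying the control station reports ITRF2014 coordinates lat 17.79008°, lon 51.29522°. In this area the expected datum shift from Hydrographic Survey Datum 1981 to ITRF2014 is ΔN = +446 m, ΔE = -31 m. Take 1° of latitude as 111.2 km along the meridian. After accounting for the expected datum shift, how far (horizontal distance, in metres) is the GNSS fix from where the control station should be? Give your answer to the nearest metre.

Observed coordinate differences: Δφ = +0.00368°, Δλ = +0.00012°.
Converting to metres (1° lat = 111200 m, cos φ = 0.952202): observed ΔN = 409.2 m, observed ΔE = 12.7 m.
Subtracting the expected shift leaves a residual of 409.2 − (446) = -36.8 m north and 12.7 − (-31) = 43.7 m east.
Residual distance = √((-36.8)² + 43.7²) = 57.1 m.

57 m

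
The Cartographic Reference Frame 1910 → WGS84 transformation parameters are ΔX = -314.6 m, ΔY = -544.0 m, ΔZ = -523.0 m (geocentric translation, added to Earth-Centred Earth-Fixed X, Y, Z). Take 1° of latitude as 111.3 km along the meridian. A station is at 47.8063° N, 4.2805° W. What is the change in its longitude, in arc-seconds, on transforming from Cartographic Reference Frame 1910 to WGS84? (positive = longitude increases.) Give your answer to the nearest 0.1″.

Δλ = -27.3″

sin φ = 0.740878, cos φ = 0.671639, sin λ = -0.074639, cos λ = 0.997211.
East component: ΔE = −sin λ·ΔX + cos λ·ΔY = −(-0.074639)(-314.6) + (0.997211)(-544.0) = -565.96 m.
1° of latitude spans 111300 m; at latitude φ, 1° of longitude spans that × cos φ = 74753.4 m, so Δλ = -565.96 / 74753.4 × 3600 = -27.256″.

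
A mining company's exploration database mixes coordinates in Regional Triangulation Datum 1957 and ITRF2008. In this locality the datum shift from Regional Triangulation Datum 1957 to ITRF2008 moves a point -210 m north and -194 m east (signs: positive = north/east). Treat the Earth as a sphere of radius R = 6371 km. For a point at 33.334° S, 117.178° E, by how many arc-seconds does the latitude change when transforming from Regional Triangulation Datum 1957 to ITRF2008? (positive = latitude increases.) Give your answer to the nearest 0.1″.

Δφ = -6.8″

On a sphere of radius R, 1 rad of latitude = R, so Δφ = ΔN / R = -210.0 / 6371000 = -3.2962e-05 rad = -6.799″.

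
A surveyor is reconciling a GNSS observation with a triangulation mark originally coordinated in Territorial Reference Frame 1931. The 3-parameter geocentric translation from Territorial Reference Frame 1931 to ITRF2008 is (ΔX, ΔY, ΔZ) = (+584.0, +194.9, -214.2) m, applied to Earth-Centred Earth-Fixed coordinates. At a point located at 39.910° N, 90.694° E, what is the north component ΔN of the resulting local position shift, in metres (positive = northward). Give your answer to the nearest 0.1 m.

ΔN = -284.8 m

At φ = 39.910°, λ = 90.694°: sin φ = 0.641584, cos φ = 0.767053, sin λ = 0.999927, cos λ = -0.012112.
ΔN = −sin φ cos λ·ΔX − sin φ sin λ·ΔY + cos φ·ΔZ = −(0.641584)(-0.012112)(584.0) − (0.641584)(0.999927)(194.9) + (0.767053)(-214.2) = -284.80 m.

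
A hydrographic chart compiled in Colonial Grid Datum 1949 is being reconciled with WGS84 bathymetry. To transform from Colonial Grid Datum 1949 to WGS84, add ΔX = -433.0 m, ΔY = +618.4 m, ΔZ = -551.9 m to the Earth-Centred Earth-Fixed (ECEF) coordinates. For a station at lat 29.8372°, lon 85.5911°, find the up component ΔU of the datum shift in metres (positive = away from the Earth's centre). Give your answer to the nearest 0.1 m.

ΔU = 231.4 m

The local up (radial) axis is (cos φ cos λ, cos φ sin λ, sin φ), giving ΔU = -28.874 + 534.839 − 274.591 = 231.37 m.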